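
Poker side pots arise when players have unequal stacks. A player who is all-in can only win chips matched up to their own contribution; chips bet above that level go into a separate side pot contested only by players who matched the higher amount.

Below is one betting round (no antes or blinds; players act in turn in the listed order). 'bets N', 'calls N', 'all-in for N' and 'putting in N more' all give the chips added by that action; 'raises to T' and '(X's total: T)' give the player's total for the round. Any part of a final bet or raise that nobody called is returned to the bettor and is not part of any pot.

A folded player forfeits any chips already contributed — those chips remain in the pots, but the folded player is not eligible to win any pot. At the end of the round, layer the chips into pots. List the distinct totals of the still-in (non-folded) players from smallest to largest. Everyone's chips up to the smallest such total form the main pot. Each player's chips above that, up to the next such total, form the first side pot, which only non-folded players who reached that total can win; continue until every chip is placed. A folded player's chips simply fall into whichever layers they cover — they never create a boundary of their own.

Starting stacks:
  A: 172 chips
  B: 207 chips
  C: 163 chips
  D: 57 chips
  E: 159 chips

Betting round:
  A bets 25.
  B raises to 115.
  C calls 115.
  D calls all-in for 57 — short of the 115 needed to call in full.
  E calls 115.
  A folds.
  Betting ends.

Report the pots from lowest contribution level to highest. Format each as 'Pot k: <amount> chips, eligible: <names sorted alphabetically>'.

Contributions: A=25, B=115, C=115, D=57, E=115
Folded: A
Pot levels (distinct totals of non-folded players): 57, 115
Layer 1-57: A 25 + B 57 + C 57 + D 57 + E 57 = 253 chips; eligible B, C, D, E
Layer 58-115: 58 each from B, C, E = 58*3 = 174 chips; eligible B, C, E

Pot 1: 253 chips, eligible: B, C, D, E
Pot 2: 174 chips, eligible: B, C, E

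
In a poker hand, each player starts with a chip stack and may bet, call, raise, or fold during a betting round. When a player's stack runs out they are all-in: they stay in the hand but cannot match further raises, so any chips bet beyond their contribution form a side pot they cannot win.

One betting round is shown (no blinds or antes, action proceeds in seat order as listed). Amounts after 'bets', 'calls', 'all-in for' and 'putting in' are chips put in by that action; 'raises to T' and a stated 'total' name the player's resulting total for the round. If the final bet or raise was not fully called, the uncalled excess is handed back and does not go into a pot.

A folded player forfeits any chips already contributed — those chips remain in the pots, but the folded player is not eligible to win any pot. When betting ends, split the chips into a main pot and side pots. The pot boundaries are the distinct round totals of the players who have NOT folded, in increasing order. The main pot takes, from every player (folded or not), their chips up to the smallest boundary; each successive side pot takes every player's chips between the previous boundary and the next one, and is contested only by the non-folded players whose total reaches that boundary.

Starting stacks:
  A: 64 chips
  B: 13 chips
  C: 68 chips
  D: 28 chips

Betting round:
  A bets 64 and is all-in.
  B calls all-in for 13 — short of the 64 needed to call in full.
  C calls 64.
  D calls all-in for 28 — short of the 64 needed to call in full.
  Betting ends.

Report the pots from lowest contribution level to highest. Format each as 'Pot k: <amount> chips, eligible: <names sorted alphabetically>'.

Contributions: A=64, B=13, C=64, D=28
Pot levels (distinct totals of non-folded players): 13, 28, 64
Layer 1-13: 13 each from A, B, C, D = 13*4 = 52 chips; eligible A, B, C, D
Layer 14-28: 15 each from A, C, D = 15*3 = 45 chips; eligible A, C, D
Layer 29-64: 36 each from A, C = 36*2 = 72 chips; eligible A, C

Pot 1: 52 chips, eligible: A, B, C, D
Pot 2: 45 chips, eligible: A, C, D
Pot 3: 72 chips, eligible: A, C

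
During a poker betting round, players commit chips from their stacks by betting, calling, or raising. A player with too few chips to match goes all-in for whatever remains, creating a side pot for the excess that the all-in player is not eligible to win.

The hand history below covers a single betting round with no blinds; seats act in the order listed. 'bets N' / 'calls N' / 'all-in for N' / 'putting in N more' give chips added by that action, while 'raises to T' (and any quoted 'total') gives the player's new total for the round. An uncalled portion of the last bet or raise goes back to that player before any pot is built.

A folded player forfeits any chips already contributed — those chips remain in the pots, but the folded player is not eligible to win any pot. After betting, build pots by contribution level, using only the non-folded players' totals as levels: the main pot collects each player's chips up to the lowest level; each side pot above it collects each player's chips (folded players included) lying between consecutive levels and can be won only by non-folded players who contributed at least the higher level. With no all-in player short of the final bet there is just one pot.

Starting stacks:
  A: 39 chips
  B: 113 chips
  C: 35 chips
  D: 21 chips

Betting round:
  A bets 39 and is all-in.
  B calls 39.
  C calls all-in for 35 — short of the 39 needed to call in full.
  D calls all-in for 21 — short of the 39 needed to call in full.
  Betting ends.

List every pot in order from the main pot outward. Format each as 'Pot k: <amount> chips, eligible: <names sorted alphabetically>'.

Pot 1: 84 chips, eligible: A, B, C, D
Pot 2: 42 chips, eligible: A, B, C
Pot 3: 8 chips, eligible: A, B

Derivation:
Contributions: A=39, B=39, C=35, D=21
Pot levels (distinct totals of non-folded players): 21, 35, 39
Layer 1-21: 21 each from A, B, C, D = 21*4 = 84 chips; eligible A, B, C, D
Layer 22-35: 14 each from A, B, C = 14*3 = 42 chips; eligible A, B, C
Layer 36-39: 4 each from A, B = 4*2 = 8 chips; eligible A, B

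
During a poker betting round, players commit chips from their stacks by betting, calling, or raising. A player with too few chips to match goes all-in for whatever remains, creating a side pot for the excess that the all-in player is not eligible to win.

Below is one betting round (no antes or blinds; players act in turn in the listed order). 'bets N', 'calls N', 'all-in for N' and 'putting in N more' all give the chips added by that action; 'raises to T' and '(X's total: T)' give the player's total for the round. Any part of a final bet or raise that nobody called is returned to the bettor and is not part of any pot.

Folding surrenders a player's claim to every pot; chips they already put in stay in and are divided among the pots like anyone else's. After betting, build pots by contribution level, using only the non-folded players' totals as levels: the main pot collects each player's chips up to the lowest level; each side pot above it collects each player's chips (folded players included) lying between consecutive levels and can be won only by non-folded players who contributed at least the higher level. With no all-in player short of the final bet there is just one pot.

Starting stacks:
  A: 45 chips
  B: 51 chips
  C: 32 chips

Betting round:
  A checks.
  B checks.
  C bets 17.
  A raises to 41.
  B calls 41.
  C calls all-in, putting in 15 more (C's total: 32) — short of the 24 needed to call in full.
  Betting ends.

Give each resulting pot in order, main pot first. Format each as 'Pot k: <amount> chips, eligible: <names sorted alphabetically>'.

Pot 1: 96 chips, eligible: A, B, C
Pot 2: 18 chips, eligible: A, B

Derivation:
Contributions: A=41, B=41, C=32
Pot levels (distinct totals of non-folded players): 32, 41
Layer 1-32: 32 each from A, B, C = 32*3 = 96 chips; eligible A, B, C
Layer 33-41: 9 each from A, B = 9*2 = 18 chips; eligible A, B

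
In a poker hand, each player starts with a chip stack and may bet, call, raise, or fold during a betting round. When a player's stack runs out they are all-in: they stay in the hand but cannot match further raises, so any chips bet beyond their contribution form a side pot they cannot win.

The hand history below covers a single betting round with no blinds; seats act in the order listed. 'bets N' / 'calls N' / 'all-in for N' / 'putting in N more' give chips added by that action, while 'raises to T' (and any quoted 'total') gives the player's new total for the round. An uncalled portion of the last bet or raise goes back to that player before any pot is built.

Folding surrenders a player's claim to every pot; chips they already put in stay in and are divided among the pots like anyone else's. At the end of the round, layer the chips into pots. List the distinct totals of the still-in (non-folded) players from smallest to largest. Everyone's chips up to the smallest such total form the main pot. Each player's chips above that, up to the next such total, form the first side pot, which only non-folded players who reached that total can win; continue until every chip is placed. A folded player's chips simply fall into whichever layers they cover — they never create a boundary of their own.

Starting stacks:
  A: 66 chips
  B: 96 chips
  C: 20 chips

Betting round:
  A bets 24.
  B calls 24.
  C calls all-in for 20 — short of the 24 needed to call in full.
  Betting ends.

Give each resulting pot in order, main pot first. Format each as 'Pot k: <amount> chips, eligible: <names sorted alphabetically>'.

Pot 1: 60 chips, eligible: A, B, C
Pot 2: 8 chips, eligible: A, B

Derivation:
Contributions: A=24, B=24, C=20
Pot levels (distinct totals of non-folded players): 20, 24
Layer 1-20: 20 each from A, B, C = 20*3 = 60 chips; eligible A, B, C
Layer 21-24: 4 each from A, B = 4*2 = 8 chips; eligible A, B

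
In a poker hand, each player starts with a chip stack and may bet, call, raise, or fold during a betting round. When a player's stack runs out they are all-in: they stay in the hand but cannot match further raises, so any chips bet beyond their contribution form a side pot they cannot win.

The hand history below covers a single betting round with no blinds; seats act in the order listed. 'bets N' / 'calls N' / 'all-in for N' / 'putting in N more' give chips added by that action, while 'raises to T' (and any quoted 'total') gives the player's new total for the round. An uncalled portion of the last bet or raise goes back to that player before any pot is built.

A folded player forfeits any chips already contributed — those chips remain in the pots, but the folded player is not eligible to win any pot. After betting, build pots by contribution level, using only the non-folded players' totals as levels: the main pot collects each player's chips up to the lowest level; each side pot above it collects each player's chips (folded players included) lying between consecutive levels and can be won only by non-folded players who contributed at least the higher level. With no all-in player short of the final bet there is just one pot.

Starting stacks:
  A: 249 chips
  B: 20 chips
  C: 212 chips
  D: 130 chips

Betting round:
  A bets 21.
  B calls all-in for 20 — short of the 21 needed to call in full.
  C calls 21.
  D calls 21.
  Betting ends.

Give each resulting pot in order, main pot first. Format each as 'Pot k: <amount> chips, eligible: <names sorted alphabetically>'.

Pot 1: 80 chips, eligible: A, B, C, D
Pot 2: 3 chips, eligible: A, C, D

Derivation:
Contributions: A=21, B=20, C=21, D=21
Pot levels (distinct totals of non-folded players): 20, 21
Layer 1-20: 20 each from A, B, C, D = 20*4 = 80 chips; eligible A, B, C, D
Layer 21-21: 1 each from A, C, D = 1*3 = 3 chips; eligible A, C, D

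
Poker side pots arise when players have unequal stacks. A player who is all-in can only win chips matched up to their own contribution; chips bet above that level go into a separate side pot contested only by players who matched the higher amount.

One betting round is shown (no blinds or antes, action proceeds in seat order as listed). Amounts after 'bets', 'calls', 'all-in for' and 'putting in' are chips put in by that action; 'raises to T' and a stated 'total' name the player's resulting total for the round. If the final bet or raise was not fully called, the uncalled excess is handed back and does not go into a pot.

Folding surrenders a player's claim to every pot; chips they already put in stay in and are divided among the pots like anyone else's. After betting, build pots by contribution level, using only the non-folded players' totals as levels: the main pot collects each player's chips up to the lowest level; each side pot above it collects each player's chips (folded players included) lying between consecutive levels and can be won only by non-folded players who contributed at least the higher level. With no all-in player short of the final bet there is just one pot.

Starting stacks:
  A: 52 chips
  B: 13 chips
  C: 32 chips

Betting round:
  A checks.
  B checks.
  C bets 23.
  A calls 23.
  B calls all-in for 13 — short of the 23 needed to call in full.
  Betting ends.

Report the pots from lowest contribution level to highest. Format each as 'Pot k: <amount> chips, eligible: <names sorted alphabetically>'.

Pot 1: 39 chips, eligible: A, B, C
Pot 2: 20 chips, eligible: A, C

Derivation:
Contributions: A=23, B=13, C=23
Pot levels (distinct totals of non-folded players): 13, 23
Layer 1-13: 13 each from A, B, C = 13*3 = 39 chips; eligible A, B, C
Layer 14-23: 10 each from A, C = 10*2 = 20 chips; eligible A, C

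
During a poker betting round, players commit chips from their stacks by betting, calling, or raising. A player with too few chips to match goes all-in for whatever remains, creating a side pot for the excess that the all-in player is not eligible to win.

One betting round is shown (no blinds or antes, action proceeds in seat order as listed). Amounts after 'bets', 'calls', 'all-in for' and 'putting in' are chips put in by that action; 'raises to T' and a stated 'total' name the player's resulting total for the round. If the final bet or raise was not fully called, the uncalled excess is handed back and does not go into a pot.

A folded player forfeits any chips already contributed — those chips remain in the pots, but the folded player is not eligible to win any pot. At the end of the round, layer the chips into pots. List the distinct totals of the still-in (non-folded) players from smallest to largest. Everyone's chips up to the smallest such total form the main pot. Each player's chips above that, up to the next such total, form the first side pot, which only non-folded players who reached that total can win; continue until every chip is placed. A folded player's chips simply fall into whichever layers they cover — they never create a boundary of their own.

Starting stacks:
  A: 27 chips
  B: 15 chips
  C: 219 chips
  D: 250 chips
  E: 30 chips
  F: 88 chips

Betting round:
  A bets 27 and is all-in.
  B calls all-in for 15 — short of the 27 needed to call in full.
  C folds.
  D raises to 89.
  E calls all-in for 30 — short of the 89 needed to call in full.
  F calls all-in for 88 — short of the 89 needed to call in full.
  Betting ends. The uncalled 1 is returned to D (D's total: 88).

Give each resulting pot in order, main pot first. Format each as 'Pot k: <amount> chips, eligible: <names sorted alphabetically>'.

Pot 1: 75 chips, eligible: A, B, D, E, F
Pot 2: 48 chips, eligible: A, D, E, F
Pot 3: 9 chips, eligible: D, E, F
Pot 4: 116 chips, eligible: D, F

Derivation:
Contributions (after 1 returned to D): A=27, B=15, D=88, E=30, F=88
Folded: C
Pot levels (distinct totals of non-folded players): 15, 27, 30, 88
Layer 1-15: 15 each from A, B, D, E, F = 15*5 = 75 chips; eligible A, B, D, E, F
Layer 16-27: 12 each from A, D, E, F = 12*4 = 48 chips; eligible A, D, E, F
Layer 28-30: 3 each from D, E, F = 3*3 = 9 chips; eligible D, E, F
Layer 31-88: 58 each from D, F = 58*2 = 116 chips; eligible D, F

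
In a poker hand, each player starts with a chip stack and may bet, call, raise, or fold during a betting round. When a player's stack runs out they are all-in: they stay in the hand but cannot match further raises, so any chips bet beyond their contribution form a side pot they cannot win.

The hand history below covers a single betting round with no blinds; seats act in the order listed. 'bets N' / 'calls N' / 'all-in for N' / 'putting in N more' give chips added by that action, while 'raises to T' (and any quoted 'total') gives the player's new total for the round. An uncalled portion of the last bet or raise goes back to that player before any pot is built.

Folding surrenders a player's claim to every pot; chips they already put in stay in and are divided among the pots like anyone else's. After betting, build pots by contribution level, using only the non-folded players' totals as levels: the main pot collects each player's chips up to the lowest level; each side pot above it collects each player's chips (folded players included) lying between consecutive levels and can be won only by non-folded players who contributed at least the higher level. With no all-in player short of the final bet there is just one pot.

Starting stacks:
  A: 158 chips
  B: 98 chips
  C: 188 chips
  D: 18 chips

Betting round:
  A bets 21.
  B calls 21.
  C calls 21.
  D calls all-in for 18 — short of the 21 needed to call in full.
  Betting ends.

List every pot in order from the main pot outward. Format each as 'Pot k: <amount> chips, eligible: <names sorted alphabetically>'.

Pot 1: 72 chips, eligible: A, B, C, D
Pot 2: 9 chips, eligible: A, B, C

Derivation:
Contributions: A=21, B=21, C=21, D=18
Pot levels (distinct totals of non-folded players): 18, 21
Layer 1-18: 18 each from A, B, C, D = 18*4 = 72 chips; eligible A, B, C, D
Layer 19-21: 3 each from A, B, C = 3*3 = 9 chips; eligible A, B, C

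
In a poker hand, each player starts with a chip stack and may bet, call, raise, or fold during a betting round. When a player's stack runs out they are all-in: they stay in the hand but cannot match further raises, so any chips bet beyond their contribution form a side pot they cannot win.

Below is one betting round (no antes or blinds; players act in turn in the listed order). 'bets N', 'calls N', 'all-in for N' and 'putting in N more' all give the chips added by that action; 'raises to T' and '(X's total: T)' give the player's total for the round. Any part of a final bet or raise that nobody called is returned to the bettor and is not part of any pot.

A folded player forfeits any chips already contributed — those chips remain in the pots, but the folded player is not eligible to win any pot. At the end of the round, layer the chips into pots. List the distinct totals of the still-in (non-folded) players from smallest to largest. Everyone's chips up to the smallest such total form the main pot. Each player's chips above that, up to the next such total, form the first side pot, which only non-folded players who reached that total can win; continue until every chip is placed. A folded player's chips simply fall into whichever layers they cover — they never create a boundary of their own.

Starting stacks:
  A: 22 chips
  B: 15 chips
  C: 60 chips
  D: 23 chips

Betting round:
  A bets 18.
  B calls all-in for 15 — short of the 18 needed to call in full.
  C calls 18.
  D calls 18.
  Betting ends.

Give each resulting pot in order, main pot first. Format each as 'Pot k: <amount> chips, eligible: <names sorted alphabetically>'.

Pot 1: 60 chips, eligible: A, B, C, D
Pot 2: 9 chips, eligible: A, C, D

Derivation:
Contributions: A=18, B=15, C=18, D=18
Pot levels (distinct totals of non-folded players): 15, 18
Layer 1-15: 15 each from A, B, C, D = 15*4 = 60 chips; eligible A, B, C, D
Layer 16-18: 3 each from A, C, D = 3*3 = 9 chips; eligible A, C, D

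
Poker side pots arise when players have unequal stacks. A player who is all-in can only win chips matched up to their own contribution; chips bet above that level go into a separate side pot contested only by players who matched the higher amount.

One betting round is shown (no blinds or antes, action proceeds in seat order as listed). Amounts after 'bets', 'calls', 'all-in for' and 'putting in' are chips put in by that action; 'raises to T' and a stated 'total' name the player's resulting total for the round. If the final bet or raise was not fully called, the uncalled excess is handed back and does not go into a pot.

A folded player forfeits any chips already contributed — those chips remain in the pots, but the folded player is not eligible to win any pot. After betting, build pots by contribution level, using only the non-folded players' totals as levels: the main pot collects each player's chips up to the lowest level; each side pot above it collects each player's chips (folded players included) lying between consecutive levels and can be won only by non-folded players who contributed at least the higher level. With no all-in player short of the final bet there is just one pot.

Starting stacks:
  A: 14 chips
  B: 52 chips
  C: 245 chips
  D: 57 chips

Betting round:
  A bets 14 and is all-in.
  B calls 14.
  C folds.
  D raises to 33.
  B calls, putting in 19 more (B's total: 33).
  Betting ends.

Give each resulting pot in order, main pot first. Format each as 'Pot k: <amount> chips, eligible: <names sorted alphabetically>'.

Contributions: A=14, B=33, D=33
Folded: C
Pot levels (distinct totals of non-folded players): 14, 33
Layer 1-14: 14 each from A, B, D = 14*3 = 42 chips; eligible A, B, D
Layer 15-33: 19 each from B, D = 19*2 = 38 chips; eligible B, D

Pot 1: 42 chips, eligible: A, B, D
Pot 2: 38 chips, eligible: B, D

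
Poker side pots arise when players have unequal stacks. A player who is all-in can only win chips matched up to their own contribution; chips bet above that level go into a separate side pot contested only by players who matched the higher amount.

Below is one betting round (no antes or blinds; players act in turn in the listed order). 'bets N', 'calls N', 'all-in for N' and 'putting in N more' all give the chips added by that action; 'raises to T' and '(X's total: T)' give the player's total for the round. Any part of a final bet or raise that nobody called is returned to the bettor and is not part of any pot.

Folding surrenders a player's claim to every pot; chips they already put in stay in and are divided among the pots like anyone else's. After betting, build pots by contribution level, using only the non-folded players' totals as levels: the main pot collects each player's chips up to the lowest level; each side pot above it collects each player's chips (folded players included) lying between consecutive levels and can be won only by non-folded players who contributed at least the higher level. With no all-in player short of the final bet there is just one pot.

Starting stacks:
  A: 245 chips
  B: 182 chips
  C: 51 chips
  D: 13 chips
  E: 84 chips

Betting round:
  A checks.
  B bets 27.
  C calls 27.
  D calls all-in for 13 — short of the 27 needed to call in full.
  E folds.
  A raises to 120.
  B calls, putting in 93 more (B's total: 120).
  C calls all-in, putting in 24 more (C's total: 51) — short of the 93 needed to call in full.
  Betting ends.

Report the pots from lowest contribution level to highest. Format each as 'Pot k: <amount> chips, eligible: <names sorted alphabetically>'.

Contributions: A=120, B=120, C=51, D=13
Folded: E
Pot levels (distinct totals of non-folded players): 13, 51, 120
Layer 1-13: 13 each from A, B, C, D = 13*4 = 52 chips; eligible A, B, C, D
Layer 14-51: 38 each from A, B, C = 38*3 = 114 chips; eligible A, B, C
Layer 52-120: 69 each from A, B = 69*2 = 138 chips; eligible A, B

Pot 1: 52 chips, eligible: A, B, C, D
Pot 2: 114 chips, eligible: A, B, C
Pot 3: 138 chips, eligible: A, B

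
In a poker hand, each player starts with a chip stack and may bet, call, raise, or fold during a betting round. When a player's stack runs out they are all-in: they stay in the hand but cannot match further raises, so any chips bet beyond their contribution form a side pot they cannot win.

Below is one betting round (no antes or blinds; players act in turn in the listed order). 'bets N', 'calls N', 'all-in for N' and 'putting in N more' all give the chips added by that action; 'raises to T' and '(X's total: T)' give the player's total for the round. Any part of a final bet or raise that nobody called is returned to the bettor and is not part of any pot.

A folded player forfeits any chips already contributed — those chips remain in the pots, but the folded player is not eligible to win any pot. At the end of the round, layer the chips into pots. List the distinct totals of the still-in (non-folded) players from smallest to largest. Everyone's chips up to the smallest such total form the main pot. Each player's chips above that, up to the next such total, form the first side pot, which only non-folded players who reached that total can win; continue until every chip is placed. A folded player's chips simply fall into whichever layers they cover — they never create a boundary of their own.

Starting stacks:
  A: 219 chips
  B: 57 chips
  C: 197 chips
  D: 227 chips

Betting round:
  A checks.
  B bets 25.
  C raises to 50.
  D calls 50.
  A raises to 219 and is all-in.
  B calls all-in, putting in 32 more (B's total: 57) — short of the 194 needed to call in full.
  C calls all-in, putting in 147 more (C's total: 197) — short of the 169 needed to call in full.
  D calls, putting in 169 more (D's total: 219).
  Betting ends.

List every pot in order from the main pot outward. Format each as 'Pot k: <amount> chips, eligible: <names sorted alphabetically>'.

Pot 1: 228 chips, eligible: A, B, C, D
Pot 2: 420 chips, eligible: A, C, D
Pot 3: 44 chips, eligible: A, D

Derivation:
Contributions: A=219, B=57, C=197, D=219
Pot levels (distinct totals of non-folded players): 57, 197, 219
Layer 1-57: 57 each from A, B, C, D = 57*4 = 228 chips; eligible A, B, C, D
Layer 58-197: 140 each from A, C, D = 140*3 = 420 chips; eligible A, C, D
Layer 198-219: 22 each from A, D = 22*2 = 44 chips; eligible A, D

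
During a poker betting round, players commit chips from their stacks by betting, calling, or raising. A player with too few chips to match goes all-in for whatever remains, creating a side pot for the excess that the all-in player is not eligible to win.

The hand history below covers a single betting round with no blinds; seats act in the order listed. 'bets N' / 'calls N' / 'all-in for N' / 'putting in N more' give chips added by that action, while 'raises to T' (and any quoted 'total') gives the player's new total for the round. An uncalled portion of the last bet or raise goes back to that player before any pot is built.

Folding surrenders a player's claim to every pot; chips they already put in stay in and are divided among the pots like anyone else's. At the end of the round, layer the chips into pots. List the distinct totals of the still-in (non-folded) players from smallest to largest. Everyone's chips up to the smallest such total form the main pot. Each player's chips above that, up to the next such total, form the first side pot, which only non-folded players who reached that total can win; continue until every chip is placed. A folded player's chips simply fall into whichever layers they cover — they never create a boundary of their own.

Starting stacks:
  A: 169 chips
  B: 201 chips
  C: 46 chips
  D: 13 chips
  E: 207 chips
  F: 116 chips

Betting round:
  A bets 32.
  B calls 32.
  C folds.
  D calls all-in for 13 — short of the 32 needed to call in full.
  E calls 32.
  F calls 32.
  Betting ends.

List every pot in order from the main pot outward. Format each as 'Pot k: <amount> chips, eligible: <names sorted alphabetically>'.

Contributions: A=32, B=32, D=13, E=32, F=32
Folded: C
Pot levels (distinct totals of non-folded players): 13, 32
Layer 1-13: 13 each from A, B, D, E, F = 13*5 = 65 chips; eligible A, B, D, E, F
Layer 14-32: 19 each from A, B, E, F = 19*4 = 76 chips; eligible A, B, E, F

Pot 1: 65 chips, eligible: A, B, D, E, F
Pot 2: 76 chips, eligible: A, B, E, F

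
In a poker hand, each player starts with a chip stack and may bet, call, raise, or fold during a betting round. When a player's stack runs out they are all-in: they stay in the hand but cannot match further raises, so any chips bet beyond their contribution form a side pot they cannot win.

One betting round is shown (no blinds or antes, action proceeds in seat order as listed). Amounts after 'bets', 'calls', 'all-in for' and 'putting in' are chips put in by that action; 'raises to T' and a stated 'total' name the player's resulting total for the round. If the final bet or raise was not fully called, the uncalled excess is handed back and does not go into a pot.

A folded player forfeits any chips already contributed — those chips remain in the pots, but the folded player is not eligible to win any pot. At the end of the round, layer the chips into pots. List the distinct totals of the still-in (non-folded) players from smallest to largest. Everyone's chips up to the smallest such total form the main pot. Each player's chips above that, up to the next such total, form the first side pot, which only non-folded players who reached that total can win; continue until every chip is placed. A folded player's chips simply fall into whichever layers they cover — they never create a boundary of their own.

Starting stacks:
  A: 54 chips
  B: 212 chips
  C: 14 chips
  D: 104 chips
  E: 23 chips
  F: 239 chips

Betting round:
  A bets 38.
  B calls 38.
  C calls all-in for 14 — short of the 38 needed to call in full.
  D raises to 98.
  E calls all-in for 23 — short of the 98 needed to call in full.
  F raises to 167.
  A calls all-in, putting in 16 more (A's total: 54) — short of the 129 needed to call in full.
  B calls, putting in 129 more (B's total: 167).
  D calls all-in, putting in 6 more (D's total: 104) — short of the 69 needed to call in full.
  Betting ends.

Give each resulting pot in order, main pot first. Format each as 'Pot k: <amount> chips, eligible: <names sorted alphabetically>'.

Contributions: A=54, B=167, C=14, D=104, E=23, F=167
Pot levels (distinct totals of non-folded players): 14, 23, 54, 104, 167
Layer 1-14: 14 each from A, B, C, D, E, F = 14*6 = 84 chips; eligible A, B, C, D, E, F
Layer 15-23: 9 each from A, B, D, E, F = 9*5 = 45 chips; eligible A, B, D, E, F
Layer 24-54: 31 each from A, B, D, F = 31*4 = 124 chips; eligible A, B, D, F
Layer 55-104: 50 each from B, D, F = 50*3 = 150 chips; eligible B, D, F
Layer 105-167: 63 each from B, F = 63*2 = 126 chips; eligible B, F

Pot 1: 84 chips, eligible: A, B, C, D, E, F
Pot 2: 45 chips, eligible: A, B, D, E, F
Pot 3: 124 chips, eligible: A, B, D, F
Pot 4: 150 chips, eligible: B, D, F
Pot 5: 126 chips, eligible: B, F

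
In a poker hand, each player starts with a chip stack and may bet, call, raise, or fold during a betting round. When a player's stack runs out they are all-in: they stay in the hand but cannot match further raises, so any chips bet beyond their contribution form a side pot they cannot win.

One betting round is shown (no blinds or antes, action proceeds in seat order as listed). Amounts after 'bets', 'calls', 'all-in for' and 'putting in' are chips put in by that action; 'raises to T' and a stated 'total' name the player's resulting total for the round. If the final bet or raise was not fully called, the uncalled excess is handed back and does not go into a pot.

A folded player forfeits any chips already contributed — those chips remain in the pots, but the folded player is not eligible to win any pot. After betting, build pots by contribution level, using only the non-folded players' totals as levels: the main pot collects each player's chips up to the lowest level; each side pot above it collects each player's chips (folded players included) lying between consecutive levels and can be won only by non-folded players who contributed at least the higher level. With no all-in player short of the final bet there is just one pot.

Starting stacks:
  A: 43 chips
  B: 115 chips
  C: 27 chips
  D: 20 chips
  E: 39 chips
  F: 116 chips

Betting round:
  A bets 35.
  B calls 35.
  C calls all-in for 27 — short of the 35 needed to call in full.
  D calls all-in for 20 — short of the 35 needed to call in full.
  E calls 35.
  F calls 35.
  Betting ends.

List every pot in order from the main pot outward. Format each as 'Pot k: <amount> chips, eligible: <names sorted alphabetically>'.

Contributions: A=35, B=35, C=27, D=20, E=35, F=35
Pot levels (distinct totals of non-folded players): 20, 27, 35
Layer 1-20: 20 each from A, B, C, D, E, F = 20*6 = 120 chips; eligible A, B, C, D, E, F
Layer 21-27: 7 each from A, B, C, E, F = 7*5 = 35 chips; eligible A, B, C, E, F
Layer 28-35: 8 each from A, B, E, F = 8*4 = 32 chips; eligible A, B, E, F

Pot 1: 120 chips, eligible: A, B, C, D, E, F
Pot 2: 35 chips, eligible: A, B, C, E, F
Pot 3: 32 chips, eligible: A, B, E, F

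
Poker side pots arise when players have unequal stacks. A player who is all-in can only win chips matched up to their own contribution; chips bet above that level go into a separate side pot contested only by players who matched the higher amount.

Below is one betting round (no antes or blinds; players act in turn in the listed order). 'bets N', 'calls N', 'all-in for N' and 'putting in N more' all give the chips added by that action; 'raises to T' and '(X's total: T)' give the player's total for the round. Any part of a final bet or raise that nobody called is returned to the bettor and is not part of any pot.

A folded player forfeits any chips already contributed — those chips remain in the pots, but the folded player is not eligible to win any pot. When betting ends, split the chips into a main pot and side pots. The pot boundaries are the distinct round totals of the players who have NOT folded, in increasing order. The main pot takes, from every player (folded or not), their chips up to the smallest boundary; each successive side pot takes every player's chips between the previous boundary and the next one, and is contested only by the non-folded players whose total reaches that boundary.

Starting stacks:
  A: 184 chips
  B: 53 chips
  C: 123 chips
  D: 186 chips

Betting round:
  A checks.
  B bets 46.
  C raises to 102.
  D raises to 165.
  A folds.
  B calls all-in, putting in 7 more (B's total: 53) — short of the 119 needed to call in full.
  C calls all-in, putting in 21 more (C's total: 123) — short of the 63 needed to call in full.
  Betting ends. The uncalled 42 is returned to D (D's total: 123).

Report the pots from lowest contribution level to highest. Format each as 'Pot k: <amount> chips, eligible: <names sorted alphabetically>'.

Contributions (after 42 returned to D): B=53, C=123, D=123
Folded: A
Pot levels (distinct totals of non-folded players): 53, 123
Layer 1-53: 53 each from B, C, D = 53*3 = 159 chips; eligible B, C, D
Layer 54-123: 70 each from C, D = 70*2 = 140 chips; eligible C, D

Pot 1: 159 chips, eligible: B, C, D
Pot 2: 140 chips, eligible: C, D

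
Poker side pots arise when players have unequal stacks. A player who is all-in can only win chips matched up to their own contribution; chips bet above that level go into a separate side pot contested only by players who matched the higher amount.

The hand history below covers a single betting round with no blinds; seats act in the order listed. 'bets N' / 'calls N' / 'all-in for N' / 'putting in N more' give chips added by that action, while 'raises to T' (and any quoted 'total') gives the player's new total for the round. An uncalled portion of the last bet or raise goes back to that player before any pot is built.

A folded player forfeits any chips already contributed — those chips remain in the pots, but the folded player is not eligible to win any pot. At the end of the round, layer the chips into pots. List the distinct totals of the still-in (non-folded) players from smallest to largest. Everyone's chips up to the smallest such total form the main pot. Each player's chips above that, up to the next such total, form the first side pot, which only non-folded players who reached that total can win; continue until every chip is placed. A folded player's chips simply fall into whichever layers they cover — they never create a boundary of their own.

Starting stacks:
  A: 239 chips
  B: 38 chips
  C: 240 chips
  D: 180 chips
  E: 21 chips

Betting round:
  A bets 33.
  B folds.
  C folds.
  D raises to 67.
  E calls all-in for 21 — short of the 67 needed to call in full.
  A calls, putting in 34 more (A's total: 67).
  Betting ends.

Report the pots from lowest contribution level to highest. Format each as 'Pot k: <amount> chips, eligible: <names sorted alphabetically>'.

Contributions: A=67, D=67, E=21
Folded: B, C
Pot levels (distinct totals of non-folded players): 21, 67
Layer 1-21: 21 each from A, D, E = 21*3 = 63 chips; eligible A, D, E
Layer 22-67: 46 each from A, D = 46*2 = 92 chips; eligible A, D

Pot 1: 63 chips, eligible: A, D, E
Pot 2: 92 chips, eligible: A, D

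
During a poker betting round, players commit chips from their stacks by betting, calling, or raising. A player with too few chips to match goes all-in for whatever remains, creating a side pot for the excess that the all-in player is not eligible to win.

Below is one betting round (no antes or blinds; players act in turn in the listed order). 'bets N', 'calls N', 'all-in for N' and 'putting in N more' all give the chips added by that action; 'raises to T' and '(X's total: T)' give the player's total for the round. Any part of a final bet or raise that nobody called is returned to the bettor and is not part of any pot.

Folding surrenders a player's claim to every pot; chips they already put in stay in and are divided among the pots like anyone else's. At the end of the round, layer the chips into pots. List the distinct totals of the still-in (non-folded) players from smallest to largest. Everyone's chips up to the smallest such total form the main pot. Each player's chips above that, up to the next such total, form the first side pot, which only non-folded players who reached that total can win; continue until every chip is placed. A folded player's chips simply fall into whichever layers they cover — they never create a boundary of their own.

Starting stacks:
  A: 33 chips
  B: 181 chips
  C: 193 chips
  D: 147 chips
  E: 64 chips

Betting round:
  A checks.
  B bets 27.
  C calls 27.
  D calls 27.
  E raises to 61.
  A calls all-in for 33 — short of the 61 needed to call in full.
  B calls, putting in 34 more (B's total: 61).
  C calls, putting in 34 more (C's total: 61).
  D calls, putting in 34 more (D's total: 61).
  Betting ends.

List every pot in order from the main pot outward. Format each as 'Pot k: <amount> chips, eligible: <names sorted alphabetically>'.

Pot 1: 165 chips, eligible: A, B, C, D, E
Pot 2: 112 chips, eligible: B, C, D, E

Derivation:
Contributions: A=33, B=61, C=61, D=61, E=61
Pot levels (distinct totals of non-folded players): 33, 61
Layer 1-33: 33 each from A, B, C, D, E = 33*5 = 165 chips; eligible A, B, C, D, E
Layer 34-61: 28 each from B, C, D, E = 28*4 = 112 chips; eligible B, C, D, E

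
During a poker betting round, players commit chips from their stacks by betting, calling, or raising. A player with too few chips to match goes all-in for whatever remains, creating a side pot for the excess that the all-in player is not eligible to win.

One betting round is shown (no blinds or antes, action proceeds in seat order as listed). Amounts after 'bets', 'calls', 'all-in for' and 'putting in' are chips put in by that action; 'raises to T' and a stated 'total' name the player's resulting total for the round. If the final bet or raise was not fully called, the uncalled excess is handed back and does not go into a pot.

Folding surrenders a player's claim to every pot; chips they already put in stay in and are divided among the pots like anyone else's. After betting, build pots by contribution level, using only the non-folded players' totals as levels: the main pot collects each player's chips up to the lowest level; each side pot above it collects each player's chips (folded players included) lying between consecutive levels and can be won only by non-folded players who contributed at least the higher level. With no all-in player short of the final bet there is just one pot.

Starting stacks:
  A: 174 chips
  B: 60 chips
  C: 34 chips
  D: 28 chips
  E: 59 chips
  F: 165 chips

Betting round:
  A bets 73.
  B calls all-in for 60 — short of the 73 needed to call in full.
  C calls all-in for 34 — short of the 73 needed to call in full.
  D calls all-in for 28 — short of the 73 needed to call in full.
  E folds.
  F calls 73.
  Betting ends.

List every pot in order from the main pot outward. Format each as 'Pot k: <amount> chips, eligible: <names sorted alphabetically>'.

Contributions: A=73, B=60, C=34, D=28, F=73
Folded: E
Pot levels (distinct totals of non-folded players): 28, 34, 60, 73
Layer 1-28: 28 each from A, B, C, D, F = 28*5 = 140 chips; eligible A, B, C, D, F
Layer 29-34: 6 each from A, B, C, F = 6*4 = 24 chips; eligible A, B, C, F
Layer 35-60: 26 each from A, B, F = 26*3 = 78 chips; eligible A, B, F
Layer 61-73: 13 each from A, F = 13*2 = 26 chips; eligible A, F

Pot 1: 140 chips, eligible: A, B, C, D, F
Pot 2: 24 chips, eligible: A, B, C, F
Pot 3: 78 chips, eligible: A, B, F
Pot 4: 26 chips, eligible: A, F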